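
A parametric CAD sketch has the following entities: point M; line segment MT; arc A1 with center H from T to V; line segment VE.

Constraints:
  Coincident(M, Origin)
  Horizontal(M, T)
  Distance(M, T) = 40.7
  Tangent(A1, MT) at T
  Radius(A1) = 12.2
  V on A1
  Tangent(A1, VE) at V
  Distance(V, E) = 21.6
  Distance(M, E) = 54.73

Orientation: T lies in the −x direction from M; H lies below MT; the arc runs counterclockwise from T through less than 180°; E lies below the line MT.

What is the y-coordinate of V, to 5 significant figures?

-18.360

Checks: |HV| = 12.20 ✓; ∠(HV, VE) = 90.00° ✓; |VE| = 21.60 ✓; |ME| = 54.73 ✓.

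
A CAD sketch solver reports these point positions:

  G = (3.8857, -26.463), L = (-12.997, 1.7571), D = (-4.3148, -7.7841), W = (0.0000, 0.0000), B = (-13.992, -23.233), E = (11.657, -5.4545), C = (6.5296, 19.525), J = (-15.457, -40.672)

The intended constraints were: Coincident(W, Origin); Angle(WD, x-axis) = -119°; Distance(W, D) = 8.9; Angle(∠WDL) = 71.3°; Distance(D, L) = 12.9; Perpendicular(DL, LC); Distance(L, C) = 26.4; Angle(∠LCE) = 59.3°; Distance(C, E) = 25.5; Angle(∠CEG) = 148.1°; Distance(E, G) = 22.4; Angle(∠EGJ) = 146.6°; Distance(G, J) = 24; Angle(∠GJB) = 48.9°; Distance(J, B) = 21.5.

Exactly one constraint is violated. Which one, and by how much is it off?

Distance(J, B) = 21.5 — off by 4.00.

W = (0.00, 0.00) ✓; WD at -119.0° ✓; |WD| = 8.900 ✓; ∠WDL = 71.30° ✓; |DL| = 12.90 ✓; ∠(DL, LC) = 90.00° ✓; |LC| = 26.40 ✓; ∠LCE = 59.30° ✓; |CE| = 25.50 ✓; ∠CEG = 148.1° ✓; |EG| = 22.40 ✓; ∠EGJ = 146.6° ✓; |GJ| = 24.00 ✓; ∠GJB = 48.90° ✓; |JB| = 17.50 ✗.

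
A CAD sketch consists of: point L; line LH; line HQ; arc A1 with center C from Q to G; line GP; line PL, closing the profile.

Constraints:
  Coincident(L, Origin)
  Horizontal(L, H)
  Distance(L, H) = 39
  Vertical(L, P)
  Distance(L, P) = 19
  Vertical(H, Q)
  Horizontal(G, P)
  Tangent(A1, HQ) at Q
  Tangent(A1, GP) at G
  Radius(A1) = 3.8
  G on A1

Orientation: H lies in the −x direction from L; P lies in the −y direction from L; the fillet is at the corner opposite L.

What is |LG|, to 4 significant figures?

40.00

The virtual corner opposite L is at (-39.00, -19.00). The tangent condition forces CQ to be normal to HQ and A1 meets GP tangentially, so CG is at right angles to GP, with radius 3.8, so the center C sits 3.8 in from both sides at C = (-35.20, -15.20). That places the tangent points at Q = (-39.00, -15.20) on HQ and G = (-35.20, -19.00) on GP. Then |LG| = |G − L| = 40.00.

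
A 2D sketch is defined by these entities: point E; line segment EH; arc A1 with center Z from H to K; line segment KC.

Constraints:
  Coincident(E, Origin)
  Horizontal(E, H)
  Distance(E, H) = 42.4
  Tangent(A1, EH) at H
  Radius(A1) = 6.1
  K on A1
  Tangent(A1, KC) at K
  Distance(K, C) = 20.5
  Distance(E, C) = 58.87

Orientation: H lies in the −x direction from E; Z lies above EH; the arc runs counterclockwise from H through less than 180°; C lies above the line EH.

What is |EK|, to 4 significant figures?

39.79

Checks: E = (0.00, 0.00) ✓; |ZK| = 6.100 ✓; ∠(ZK, KC) = 90.00° ✓; |KC| = 20.50 ✓; |EC| = 58.87 ✓.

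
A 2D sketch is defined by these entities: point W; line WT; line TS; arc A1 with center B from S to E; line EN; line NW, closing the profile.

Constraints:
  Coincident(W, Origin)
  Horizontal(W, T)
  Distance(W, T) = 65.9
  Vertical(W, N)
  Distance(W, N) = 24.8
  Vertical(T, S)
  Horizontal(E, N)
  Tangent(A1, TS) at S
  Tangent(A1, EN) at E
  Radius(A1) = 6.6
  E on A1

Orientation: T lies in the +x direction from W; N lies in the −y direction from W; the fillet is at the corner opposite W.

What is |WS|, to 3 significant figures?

68.4

W is at the origin; WT is horizontal with |WT| = 65.9 and T on the +x side, so T = (65.9, 0.00). W and N share the same x with |WN| = 24.8 and N on the −y side, so N = (0.00, -24.8). The virtual corner opposite W is at (65.9, -24.8). Tangency of A1 to TS means the radius BS is perpendicular to TS and tangency of A1 to EN means the radius BE is perpendicular to EN, with radius 6.6, so the center B sits 6.6 in from both sides at B = (59.3, -18.2). That places the tangent points at S = (65.9, -18.2) on TS and E = (59.3, -24.8) on EN. Then |WS| = |S − W| = 68.4.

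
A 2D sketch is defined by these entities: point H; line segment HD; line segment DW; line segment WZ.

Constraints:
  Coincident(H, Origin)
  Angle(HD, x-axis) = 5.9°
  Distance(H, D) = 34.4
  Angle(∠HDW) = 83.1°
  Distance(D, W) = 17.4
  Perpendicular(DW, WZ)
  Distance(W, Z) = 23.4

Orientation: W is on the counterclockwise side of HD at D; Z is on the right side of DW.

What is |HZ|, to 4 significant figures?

59.06

H is at the origin; HD runs at 5.9° with length 34.4, so D = 34.4·(cos 5.9°, sin 5.9°) = (34.22, 3.536). ∠HDW = 83.1°, so DW runs at 5.9° + (180° − 83.1°) = 102.8° from the x-axis; with |DW| = 17.4, W = D + 17.4·(cos 102.8°, sin 102.8°) = (30.36, 20.50). DW ⟂ WZ; with |WZ| = 23.4 on the right of DW, Z = W + 23.4·(0.9751, 0.2215) = (53.18, 25.69). Then |HZ| = |Z − H| = 59.06.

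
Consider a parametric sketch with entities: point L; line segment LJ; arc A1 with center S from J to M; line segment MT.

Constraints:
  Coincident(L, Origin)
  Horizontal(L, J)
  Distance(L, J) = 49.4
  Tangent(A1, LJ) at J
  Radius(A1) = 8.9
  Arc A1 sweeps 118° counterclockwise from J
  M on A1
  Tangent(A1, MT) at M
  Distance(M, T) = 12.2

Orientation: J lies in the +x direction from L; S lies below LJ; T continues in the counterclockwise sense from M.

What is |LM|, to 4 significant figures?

43.55

L is at the origin; LJ is horizontal with |LJ| = 49.4 and J on the +x side, so J = (49.40, 0.000). The tangent condition forces SJ to be normal to LJ, so S = J + (0, -8.9) = (49.40, -8.900). On A1, J sits at bearing 90° from S; a 118° counterclockwise sweep puts M at bearing 208°, so M = S + 8.9·(cos 208°, sin 208°) = (41.54, -13.08). Then |LM| = |M − L| = 43.55.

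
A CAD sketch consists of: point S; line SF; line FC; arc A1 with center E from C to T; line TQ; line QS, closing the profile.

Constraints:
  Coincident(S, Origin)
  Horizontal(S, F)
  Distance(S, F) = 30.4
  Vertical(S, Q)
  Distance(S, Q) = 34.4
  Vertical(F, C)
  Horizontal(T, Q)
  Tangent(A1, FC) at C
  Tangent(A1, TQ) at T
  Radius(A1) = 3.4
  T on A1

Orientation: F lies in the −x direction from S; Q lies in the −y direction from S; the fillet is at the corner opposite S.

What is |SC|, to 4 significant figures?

43.42

The virtual corner opposite S is at (-30.40, -34.40). Since A1 is tangent to FC there, EC ⟂ FC and A1 meets TQ tangentially, so ET is at right angles to TQ, with radius 3.4, so the center E sits 3.4 in from both sides at E = (-27.00, -31.00). That places the tangent points at C = (-30.40, -31.00) on FC and T = (-27.00, -34.40) on TQ. Then |SC| = |C − S| = 43.42.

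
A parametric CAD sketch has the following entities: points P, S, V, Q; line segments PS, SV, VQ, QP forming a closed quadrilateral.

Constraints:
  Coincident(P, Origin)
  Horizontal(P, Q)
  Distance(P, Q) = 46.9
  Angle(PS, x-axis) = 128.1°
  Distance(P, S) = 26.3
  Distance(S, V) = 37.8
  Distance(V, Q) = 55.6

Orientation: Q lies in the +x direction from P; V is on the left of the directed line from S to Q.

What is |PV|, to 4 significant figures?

46.25

P is at the origin; P and Q share the same y with |PQ| = 46.9 and Q in +x, so Q = (46.9, 0). PS runs at 128.1° with |PS| = 26.3, so S = (-16.23, 20.70). V is determined by |SV| = 37.8 and |VQ| = 55.6 together: it lies at the intersection of circle(S, 37.8) and circle(Q, 55.6). With |SQ| = 66.43, the foot of the radical line on SQ is 20.70 from S and the perpendicular offset is √(37.8² − 20.70²) = 31.63. Taking the left-of-SQ solution: V = (13.30, 44.30).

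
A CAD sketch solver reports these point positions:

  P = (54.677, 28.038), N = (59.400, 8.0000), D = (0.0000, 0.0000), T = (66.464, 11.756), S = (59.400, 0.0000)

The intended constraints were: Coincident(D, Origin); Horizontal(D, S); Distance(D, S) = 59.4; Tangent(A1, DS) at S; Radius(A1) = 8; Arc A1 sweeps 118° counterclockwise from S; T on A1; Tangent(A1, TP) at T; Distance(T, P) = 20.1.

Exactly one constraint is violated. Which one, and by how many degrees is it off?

Tangent(A1, TP) at T — off by 7.90°.

D = (0.00, 0.00) ✓; D.y = 0.00, S.y = 0.00 ✓; |DS| = 59.40 ✓; ∠(NS, SD) = 90.00° ✓; |NS| = 8.000 ✓; bearing(N→T) − bearing(N→S) = 118.0° ✓; |NT| = 8.000 ✓; ∠(NT, TP) = 82.10° ✗; |TP| = 20.10 ✓.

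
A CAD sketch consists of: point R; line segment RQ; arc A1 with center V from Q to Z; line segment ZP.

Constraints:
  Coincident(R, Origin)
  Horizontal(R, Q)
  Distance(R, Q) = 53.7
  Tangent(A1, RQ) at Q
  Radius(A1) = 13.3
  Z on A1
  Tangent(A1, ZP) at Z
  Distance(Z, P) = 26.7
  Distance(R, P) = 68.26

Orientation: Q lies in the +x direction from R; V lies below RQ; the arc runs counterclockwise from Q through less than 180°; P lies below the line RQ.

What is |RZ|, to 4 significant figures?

45.74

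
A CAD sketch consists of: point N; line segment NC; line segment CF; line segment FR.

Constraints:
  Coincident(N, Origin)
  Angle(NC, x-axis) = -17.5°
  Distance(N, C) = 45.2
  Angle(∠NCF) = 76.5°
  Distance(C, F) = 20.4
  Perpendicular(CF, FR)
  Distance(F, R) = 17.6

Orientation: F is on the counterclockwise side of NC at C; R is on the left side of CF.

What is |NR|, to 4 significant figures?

28.13

N is at the origin; NC runs at -17.5° with length 45.2, so C = 45.2·(cos -17.5°, sin -17.5°) = (43.11, -13.59). ∠NCF = 76.5°, so CF runs at -17.5° + (180° − 76.5°) = 86.00° from the x-axis; with |CF| = 20.4, F = C + 20.4·(cos 86.00°, sin 86.00°) = (44.53, 6.758). CF ⟂ FR; with |FR| = 17.6 on the left of CF, R = F + 17.6·(-0.9976, 0.06976) = (26.97, 7.986). Then |NR| = |R − N| = 28.13.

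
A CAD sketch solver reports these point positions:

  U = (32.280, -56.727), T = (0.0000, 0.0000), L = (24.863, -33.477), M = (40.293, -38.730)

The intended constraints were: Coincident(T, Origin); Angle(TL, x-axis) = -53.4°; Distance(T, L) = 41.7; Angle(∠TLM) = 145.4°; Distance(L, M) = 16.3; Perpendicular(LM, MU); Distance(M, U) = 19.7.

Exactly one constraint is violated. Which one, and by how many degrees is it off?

Perpendicular(LM, MU) — off by 5.20°.

T = (0.00, 0.00) ✓; TL at -53.40° ✓; |TL| = 41.70 ✓; ∠TLM = 145.4° ✓; |LM| = 16.30 ✓; ∠(LM, MU) = 95.20° ✗; |MU| = 19.70 ✓.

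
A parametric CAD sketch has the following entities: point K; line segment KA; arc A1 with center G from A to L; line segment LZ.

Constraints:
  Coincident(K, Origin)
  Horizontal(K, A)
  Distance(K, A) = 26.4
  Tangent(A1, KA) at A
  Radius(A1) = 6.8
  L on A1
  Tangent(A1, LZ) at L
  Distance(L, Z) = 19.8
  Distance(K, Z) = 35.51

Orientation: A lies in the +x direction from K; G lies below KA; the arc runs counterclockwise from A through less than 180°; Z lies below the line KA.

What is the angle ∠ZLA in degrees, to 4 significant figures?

130.7°

Checks: |GL| = 6.800 ✓; ∠(GL, LZ) = 90.00° ✓; |LZ| = 19.80 ✓; |KZ| = 35.51 ✓.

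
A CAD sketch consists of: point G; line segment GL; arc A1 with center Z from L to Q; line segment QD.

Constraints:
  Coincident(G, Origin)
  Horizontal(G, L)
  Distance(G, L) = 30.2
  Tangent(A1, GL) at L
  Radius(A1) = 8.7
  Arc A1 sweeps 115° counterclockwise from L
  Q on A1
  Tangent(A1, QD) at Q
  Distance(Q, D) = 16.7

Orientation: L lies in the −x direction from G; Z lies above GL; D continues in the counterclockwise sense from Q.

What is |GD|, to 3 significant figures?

40.2

G is at the origin; G and L share the same y with |GL| = 30.2 and L on the −x side, so L = (-30.2, 0.00). The tangent condition forces ZL to be normal to GL, so Z = L + (0, 8.7) = (-30.2, 8.70). On A1, L sits at bearing -90° from Z; a 115° counterclockwise sweep puts Q at bearing 25°, so Q = Z + 8.7·(cos 25°, sin 25°) = (-22.3, 12.4). The tangent condition forces ZQ to be normal to QD, so QD runs along (−sin 25°, cos 25°); with |QD| = 16.7, D = (-29.4, 27.5). Then |GD| = |D − G| = 40.2.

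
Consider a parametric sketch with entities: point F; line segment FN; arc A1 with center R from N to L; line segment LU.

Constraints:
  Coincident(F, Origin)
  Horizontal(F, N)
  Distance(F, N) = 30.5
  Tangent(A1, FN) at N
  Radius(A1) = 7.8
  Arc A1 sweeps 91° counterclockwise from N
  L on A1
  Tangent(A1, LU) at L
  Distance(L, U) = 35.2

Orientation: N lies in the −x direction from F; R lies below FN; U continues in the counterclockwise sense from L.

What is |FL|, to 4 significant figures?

39.11

Since A1 is tangent to FN there, RN ⟂ FN, so R = N + (0, -7.8) = (-30.50, -7.800). On A1, N sits at bearing 90° from R; a 91° counterclockwise sweep puts L at bearing 181°, so L = R + 7.8·(cos 181°, sin 181°) = (-38.30, -7.936). Then |FL| = |L − F| = 39.11.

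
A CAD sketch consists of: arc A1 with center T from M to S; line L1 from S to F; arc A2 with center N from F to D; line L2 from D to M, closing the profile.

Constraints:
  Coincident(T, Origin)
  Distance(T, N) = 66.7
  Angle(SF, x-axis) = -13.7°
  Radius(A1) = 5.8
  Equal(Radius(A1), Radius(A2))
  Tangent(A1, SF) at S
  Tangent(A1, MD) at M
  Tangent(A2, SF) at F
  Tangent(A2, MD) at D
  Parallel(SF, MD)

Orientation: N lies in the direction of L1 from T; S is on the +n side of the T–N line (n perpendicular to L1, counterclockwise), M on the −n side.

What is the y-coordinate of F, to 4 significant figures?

-10.16

The slot axis is L1's direction at -13.7°, so u = (cos -13.7°, sin -13.7°) = (0.9715, -0.2368) and n = (−sin -13.7°, cos -13.7°) = (0.2368, 0.9715). T is at the origin and N lies 66.7 along u from T, so N = 66.7·u = (64.80, -15.80). Tangency of A1 to both parallel lines with radius 5.8 puts S and M at T ± 5.8·n: S = (1.374, 5.635), M = (-1.374, -5.635). Equal radii place F and D the same way about N: F = N + 5.8·n = (66.18, -10.16), D = N − 5.8·n = (63.43, -21.43). So F.y = -10.16.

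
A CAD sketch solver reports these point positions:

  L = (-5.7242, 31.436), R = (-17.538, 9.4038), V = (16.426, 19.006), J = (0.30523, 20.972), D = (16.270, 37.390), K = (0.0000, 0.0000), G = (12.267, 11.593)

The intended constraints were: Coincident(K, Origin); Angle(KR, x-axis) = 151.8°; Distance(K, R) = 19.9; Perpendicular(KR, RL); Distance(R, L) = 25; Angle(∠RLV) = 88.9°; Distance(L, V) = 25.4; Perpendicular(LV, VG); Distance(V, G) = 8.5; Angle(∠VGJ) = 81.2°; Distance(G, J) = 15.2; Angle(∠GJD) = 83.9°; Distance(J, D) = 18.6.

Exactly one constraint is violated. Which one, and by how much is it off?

Distance(J, D) = 18.6 — off by 4.30.

K = (0.00, 0.00) ✓; KR at 151.8° ✓; |KR| = 19.90 ✓; ∠(KR, RL) = 90.00° ✓; |RL| = 25.00 ✓; ∠RLV = 88.90° ✓; |LV| = 25.40 ✓; ∠(LV, VG) = 89.99° ✓; |VG| = 8.500 ✓; ∠VGJ = 81.19° ✓; |GJ| = 15.20 ✓; ∠GJD = 83.90° ✓; |JD| = 22.90 ✗.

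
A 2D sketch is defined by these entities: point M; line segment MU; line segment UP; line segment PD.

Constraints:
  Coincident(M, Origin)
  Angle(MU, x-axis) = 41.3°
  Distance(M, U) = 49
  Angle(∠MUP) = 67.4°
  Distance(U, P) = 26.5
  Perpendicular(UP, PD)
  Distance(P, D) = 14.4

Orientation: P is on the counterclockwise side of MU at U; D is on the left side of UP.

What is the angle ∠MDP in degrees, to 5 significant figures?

166.03°

M is at the origin; MU runs at 41.3° with length 49.0, so U = 49.0·(cos 41.3°, sin 41.3°) = (36.812, 32.340). ∠MUP = 67.4°, so UP runs at 41.3° + (180° − 67.4°) = 153.90° from the x-axis; with |UP| = 26.5, P = U + 26.5·(cos 153.90°, sin 153.90°) = (13.014, 43.998). The perpendicularity gives PD at right angles to UP; with |PD| = 14.4 on the left of UP, D = P + 14.4·(-0.43994, -0.89803) = (6.6791, 31.067). Then cos ∠MDP = DM·DP / (|DM||DP|), giving 166.03°.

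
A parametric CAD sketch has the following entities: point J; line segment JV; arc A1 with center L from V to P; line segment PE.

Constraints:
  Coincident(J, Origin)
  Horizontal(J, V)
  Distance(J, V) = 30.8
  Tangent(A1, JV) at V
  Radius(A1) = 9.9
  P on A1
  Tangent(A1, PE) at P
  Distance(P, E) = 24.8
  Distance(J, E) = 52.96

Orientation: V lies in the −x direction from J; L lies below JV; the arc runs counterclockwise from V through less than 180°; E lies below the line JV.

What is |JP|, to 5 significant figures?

41.977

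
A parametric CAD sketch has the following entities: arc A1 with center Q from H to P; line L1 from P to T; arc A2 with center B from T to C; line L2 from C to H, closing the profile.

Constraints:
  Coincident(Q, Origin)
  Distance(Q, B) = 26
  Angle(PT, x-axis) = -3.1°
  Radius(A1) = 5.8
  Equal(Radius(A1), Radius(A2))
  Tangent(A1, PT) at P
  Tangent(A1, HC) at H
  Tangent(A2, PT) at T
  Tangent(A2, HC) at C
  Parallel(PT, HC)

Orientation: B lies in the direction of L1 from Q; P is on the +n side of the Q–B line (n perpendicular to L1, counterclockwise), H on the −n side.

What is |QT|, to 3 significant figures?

26.6

The slot axis is L1's direction at -3.1°, so u = (cos -3.1°, sin -3.1°) = (0.999, -0.0541) and n = (−sin -3.1°, cos -3.1°) = (0.0541, 0.999). Q is at the origin and B lies 26.0 along u from Q, so B = 26.0·u = (26.0, -1.41). Tangency of A1 to both parallel lines with radius 5.8 puts P and H at Q ± 5.8·n: P = (0.314, 5.79), H = (-0.314, -5.79). Equal radii place T and C the same way about B: T = B + 5.8·n = (26.3, 4.39), C = B − 5.8·n = (25.6, -7.20). Then |QT| = |T − Q| = 26.6.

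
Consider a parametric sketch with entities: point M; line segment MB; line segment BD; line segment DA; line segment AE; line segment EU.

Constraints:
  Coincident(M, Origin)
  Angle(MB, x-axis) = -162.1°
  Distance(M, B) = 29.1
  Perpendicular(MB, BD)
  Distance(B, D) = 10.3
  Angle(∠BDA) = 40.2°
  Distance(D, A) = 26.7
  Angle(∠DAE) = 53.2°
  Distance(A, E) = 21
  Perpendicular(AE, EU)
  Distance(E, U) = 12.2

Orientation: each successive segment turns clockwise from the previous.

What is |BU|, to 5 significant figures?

4.5313

M is at the origin; MB runs at -162.1° with length 29.1, so B = (-27.691, -8.9441). The perpendicularity gives BD at right angles to MB, so BD runs at 107.90°; with |BD| = 10.3, D = (-30.857, 0.85734). ∠BDA = 40.2° gives DA at -31.900° from the x-axis; with |DA| = 26.7, A = (-8.1896, -13.252). ∠DAE = 53.2° gives AE at -158.70° from the x-axis; with |AE| = 21.0, E = (-27.755, -20.880). AE ⟂ EU, so EU runs at 111.30°; with |EU| = 12.2, U = (-32.187, -9.5136). Then |BU| = |U − B| = 4.5313.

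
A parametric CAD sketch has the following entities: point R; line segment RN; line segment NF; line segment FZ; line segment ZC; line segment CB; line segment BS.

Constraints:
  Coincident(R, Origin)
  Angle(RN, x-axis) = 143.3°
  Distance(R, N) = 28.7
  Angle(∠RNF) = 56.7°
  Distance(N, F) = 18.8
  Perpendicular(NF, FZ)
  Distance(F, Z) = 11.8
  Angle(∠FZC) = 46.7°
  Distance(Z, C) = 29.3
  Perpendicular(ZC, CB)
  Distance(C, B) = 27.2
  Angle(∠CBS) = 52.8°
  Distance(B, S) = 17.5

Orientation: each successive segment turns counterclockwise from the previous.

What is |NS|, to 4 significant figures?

21.89

ZC is perpendicular to CB, so CB runs at -140.1°; with |CB| = 27.2, B = (-52.01, 2.716). ∠CBS = 52.8° gives BS at -12.90° from the x-axis; with |BS| = 17.5, S = (-34.95, -1.191). Then |NS| = |S − N| = 21.89.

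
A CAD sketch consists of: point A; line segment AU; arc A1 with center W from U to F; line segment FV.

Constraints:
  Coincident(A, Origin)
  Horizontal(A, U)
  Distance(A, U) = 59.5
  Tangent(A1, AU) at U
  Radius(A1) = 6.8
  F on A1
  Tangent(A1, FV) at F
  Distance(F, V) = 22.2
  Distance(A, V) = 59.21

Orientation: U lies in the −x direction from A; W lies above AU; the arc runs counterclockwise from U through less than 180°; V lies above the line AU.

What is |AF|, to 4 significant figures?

53.11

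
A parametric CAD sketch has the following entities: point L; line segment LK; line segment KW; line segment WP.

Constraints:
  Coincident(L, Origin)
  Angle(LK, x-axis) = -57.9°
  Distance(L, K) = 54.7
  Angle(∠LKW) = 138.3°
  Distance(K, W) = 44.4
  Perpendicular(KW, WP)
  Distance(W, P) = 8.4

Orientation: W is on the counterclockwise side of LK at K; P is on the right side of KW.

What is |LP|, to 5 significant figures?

96.291

L is at the origin; LK runs at -57.9° with length 54.7, so K = 54.7·(cos -57.9°, sin -57.9°) = (29.068, -46.338). ∠LKW = 138.3°, so KW runs at -57.9° + (180° − 138.3°) = -16.200° from the x-axis; with |KW| = 44.4, W = K + 44.4·(cos -16.200°, sin -16.200°) = (71.705, -58.725). The perpendicularity gives WP at right angles to KW; with |WP| = 8.4 on the right of KW, P = W + 8.4·(-0.27899, -0.96029) = (69.361, -66.791). Then |LP| = |P − L| = 96.291.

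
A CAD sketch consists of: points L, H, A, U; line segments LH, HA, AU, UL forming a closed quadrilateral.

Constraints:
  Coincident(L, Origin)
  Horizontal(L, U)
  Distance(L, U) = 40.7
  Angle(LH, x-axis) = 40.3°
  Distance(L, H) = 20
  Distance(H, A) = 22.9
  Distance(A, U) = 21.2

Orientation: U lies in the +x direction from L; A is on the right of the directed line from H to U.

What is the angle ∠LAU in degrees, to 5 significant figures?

131.77°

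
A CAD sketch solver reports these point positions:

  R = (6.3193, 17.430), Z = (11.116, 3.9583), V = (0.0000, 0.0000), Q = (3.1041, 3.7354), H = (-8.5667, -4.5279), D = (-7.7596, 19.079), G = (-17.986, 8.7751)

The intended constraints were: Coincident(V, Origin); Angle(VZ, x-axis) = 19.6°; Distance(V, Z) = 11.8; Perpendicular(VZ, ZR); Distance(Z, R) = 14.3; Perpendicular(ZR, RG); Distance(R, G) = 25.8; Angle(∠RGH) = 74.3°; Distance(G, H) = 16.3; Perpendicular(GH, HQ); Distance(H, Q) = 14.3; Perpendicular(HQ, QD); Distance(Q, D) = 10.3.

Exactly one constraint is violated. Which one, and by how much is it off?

Distance(Q, D) = 10.3 — off by 8.50.

V = (0.00, 0.00) ✓; VZ at 19.60° ✓; |VZ| = 11.80 ✓; ∠(VZ, ZR) = 90.00° ✓; |ZR| = 14.30 ✓; ∠(ZR, RG) = 90.00° ✓; |RG| = 25.80 ✓; ∠RGH = 74.30° ✓; |GH| = 16.30 ✓; ∠(GH, HQ) = 90.00° ✓; |HQ| = 14.30 ✓; ∠(HQ, QD) = 90.00° ✓; |QD| = 18.80 ✗.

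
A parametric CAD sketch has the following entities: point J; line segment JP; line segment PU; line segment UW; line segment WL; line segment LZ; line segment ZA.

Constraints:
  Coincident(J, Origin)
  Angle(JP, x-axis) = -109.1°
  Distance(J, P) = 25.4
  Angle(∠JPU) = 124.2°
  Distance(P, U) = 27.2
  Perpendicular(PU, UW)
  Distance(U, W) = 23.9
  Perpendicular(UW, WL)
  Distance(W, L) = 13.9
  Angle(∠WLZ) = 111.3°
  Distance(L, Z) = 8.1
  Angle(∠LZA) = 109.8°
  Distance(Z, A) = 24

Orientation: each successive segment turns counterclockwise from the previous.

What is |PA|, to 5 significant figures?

28.449

∠WLZ = 111.3° gives LZ at -164.60° from the x-axis; with |LZ| = 8.1, Z = (10.990, -22.533). ∠LZA = 109.8° gives ZA at -94.400° from the x-axis; with |ZA| = 24.0, A = (9.1491, -46.462). Then |PA| = |A − P| = 28.449.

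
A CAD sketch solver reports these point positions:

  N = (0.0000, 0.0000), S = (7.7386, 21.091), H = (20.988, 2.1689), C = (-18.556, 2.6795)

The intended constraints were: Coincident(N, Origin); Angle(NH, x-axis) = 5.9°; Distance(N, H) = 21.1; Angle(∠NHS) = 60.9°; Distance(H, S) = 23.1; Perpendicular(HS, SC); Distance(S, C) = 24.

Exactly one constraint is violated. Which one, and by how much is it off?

Distance(S, C) = 24 — off by 8.10.

N = (0.00, 0.00) ✓; NH at 5.900° ✓; |NH| = 21.10 ✓; ∠NHS = 60.90° ✓; |HS| = 23.10 ✓; ∠(HS, SC) = 90.00° ✓; |SC| = 32.10 ✗.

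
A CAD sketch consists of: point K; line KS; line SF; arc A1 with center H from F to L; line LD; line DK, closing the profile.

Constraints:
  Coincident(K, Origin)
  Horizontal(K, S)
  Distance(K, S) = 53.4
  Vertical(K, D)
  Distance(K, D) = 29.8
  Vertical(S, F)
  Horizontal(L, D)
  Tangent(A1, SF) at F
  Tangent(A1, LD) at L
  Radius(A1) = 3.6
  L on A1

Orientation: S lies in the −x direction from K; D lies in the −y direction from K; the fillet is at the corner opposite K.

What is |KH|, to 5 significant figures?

56.271

K is at the origin; K and S share the same y with |KS| = 53.4 and S on the −x side, so S = (-53.400, 0.0000). K and D share the same x with |KD| = 29.8 and D on the −y side, so D = (0.0000, -29.800). The virtual corner opposite K is at (-53.400, -29.800). Tangency of A1 to SF means the radius HF is perpendicular to SF and the tangent condition forces HL to be normal to LD, with radius 3.6, so the center H sits 3.6 in from both sides at H = (-49.800, -26.200). Then |KH| = |H − K| = 56.271.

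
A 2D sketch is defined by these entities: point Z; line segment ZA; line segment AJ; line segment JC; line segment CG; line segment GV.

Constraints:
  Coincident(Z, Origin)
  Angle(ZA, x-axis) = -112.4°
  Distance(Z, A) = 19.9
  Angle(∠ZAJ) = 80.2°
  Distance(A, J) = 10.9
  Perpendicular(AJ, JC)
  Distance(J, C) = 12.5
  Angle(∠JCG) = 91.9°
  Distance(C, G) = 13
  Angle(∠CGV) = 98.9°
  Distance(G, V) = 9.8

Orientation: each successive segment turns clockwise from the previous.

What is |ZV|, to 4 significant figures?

17.87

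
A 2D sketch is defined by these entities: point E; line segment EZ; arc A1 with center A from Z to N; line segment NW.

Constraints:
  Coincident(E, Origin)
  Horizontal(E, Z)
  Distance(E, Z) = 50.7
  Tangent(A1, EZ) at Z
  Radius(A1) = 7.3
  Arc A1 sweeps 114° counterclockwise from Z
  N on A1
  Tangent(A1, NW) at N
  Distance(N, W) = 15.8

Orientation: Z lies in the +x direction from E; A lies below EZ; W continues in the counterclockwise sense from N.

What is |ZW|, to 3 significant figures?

24.7

On A1, Z sits at bearing 90° from A; a 114° counterclockwise sweep puts N at bearing 204°, so N = A + 7.3·(cos 204°, sin 204°) = (44.0, -10.3). Tangency of A1 to NW means the radius AN is perpendicular to NW, so NW runs along (−sin 204°, cos 204°); with |NW| = 15.8, W = (50.5, -24.7). Then |ZW| = |W − Z| = 24.7.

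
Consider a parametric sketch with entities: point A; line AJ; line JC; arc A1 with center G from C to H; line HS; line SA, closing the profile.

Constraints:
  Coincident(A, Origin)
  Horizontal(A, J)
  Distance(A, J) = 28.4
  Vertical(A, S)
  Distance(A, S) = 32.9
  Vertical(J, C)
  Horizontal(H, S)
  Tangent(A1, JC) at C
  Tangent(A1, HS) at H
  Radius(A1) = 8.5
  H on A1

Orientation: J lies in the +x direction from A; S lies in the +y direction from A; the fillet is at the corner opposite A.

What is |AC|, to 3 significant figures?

37.4

The virtual corner opposite A is at (28.4, 32.9). Tangency of A1 to JC means the radius GC is perpendicular to JC and the tangent condition forces GH to be normal to HS, with radius 8.5, so the center G sits 8.5 in from both sides at G = (19.9, 24.4). That places the tangent points at C = (28.4, 24.4) on JC and H = (19.9, 32.9) on HS. Then |AC| = |C − A| = 37.4.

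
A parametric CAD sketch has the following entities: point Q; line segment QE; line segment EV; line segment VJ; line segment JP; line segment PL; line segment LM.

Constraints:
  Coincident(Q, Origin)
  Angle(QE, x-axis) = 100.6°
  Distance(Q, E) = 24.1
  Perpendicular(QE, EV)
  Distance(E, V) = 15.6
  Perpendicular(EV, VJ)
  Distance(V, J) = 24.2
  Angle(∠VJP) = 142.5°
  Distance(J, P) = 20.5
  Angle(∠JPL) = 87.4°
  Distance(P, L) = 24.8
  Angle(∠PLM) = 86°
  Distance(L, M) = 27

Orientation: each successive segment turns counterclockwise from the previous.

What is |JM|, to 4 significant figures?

22.91

Q is at the origin; QE runs at 100.6° with length 24.1, so E = (-4.433, 23.69). The perpendicularity gives EV at right angles to QE, so EV runs at -169.4°; with |EV| = 15.6, V = (-19.77, 20.82). EV is perpendicular to VJ, so VJ runs at -79.40°; with |VJ| = 24.2, J = (-15.32, -2.968). ∠VJP = 142.5° gives JP at -41.90° from the x-axis; with |JP| = 20.5, P = (-0.05701, -16.66). ∠JPL = 87.4° gives PL at 50.70° from the x-axis; with |PL| = 24.8, L = (15.65, 2.533). ∠PLM = 86.0° gives LM at 144.7° from the x-axis; with |LM| = 27.0, M = (-6.385, 18.13). Then |JM| = |M − J| = 22.91.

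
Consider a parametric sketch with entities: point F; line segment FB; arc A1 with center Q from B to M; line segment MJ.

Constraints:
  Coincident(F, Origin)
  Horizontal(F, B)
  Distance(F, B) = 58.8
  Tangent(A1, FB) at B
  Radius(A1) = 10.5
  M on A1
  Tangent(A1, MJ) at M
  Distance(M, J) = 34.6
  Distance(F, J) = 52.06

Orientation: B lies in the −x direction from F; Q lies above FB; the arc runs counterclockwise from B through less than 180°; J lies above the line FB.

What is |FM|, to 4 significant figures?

49.57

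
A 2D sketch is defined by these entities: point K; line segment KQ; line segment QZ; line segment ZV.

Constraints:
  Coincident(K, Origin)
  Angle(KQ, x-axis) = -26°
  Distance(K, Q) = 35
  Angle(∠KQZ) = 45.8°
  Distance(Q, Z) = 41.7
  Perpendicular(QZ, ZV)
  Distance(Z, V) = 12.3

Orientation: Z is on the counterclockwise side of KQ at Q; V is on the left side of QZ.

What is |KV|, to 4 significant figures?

21.51

∠KQZ = 45.8°, so QZ runs at -26.0° + (180° − 45.8°) = 108.2° from the x-axis; with |QZ| = 41.7, Z = Q + 41.7·(cos 108.2°, sin 108.2°) = (18.43, 24.27). The perpendicularity gives ZV at right angles to QZ; with |ZV| = 12.3 on the left of QZ, V = Z + 12.3·(-0.9500, -0.3123) = (6.749, 20.43). Then |KV| = |V − K| = 21.51.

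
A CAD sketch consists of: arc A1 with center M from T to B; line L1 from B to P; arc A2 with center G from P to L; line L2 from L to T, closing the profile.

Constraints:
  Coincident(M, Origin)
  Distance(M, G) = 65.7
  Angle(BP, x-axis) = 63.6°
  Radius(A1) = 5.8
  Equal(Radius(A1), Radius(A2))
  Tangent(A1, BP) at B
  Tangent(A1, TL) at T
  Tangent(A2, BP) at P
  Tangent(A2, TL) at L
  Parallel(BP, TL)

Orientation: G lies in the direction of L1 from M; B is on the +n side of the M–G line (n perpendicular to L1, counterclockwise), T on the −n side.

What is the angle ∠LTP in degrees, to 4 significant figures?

10.01°

The slot axis is L1's direction at 63.6°, so u = (cos 63.6°, sin 63.6°) = (0.4446, 0.8957) and n = (−sin 63.6°, cos 63.6°) = (-0.8957, 0.4446). M is at the origin and G lies 65.7 along u from M, so G = 65.7·u = (29.21, 58.85). Tangency of A1 to both parallel lines with radius 5.8 puts B and T at M ± 5.8·n: B = (-5.195, 2.579), T = (5.195, -2.579). Equal radii place P and L the same way about G: P = G + 5.8·n = (24.02, 61.43), L = G − 5.8·n = (34.41, 56.27). Then cos ∠LTP = TL·TP / (|TL||TP|), giving 10.01°.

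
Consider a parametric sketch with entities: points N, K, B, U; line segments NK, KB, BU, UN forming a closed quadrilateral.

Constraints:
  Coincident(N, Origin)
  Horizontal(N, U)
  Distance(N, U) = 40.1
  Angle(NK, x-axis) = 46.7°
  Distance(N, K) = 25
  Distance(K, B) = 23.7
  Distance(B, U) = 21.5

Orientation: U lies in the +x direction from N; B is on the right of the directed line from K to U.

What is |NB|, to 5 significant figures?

20.035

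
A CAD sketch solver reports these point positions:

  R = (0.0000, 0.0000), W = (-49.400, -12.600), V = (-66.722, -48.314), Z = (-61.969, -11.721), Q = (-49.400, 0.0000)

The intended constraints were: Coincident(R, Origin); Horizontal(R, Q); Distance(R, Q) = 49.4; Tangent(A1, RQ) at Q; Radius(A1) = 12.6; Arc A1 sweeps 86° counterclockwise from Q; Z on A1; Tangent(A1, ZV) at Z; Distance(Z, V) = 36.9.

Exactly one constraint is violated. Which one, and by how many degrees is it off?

Tangent(A1, ZV) at Z — off by 3.40°.

R = (0.00, 0.00) ✓; R.y = 0.00, Q.y = 0.00 ✓; |RQ| = 49.40 ✓; ∠(WQ, QR) = 90.00° ✓; |WQ| = 12.60 ✓; bearing(W→Z) − bearing(W→Q) = 86.00° ✓; |WZ| = 12.60 ✓; ∠(WZ, ZV) = 93.40° ✗; |ZV| = 36.90 ✓.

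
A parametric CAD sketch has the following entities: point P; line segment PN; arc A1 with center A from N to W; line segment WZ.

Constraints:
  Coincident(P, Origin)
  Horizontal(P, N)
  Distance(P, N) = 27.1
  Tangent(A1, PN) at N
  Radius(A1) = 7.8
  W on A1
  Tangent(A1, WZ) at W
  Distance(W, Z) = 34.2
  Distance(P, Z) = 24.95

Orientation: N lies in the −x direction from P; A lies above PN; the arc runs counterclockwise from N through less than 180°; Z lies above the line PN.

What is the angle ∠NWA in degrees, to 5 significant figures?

69.192°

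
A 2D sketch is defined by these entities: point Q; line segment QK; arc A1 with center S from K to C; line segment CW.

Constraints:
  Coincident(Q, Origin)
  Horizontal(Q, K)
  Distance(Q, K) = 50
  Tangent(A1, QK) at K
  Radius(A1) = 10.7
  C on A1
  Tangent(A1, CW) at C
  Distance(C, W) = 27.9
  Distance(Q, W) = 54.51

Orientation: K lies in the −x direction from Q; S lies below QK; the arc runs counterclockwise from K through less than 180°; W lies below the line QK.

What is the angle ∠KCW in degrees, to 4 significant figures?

113.4°

Q is at the origin; Q and K share the same y with |QK| = 50.0 and K on the −x side, so K = (-50.00, 0.000). A1 meets QK tangentially, so SK is at right angles to QK, so S = K + (0, -10.7) = (-50.00, -10.70). Since SC ⟂ CW (tangency), |SW| = √(10.7² + 27.9²) = 29.88 regardless of where C sits on A1. So W lies on both circle(Q, 54.51) and circle(S, 29.88); the below-QK intersection is W = (-38.72, -38.37). C is the foot of the tangent from W: C = (-57.80, -18.02).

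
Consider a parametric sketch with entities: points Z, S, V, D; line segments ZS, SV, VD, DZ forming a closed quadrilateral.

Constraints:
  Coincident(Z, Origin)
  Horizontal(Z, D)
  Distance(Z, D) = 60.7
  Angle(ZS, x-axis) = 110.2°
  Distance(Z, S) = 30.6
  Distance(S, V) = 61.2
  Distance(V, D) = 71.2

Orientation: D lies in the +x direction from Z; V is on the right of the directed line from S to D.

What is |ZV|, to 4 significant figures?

32.13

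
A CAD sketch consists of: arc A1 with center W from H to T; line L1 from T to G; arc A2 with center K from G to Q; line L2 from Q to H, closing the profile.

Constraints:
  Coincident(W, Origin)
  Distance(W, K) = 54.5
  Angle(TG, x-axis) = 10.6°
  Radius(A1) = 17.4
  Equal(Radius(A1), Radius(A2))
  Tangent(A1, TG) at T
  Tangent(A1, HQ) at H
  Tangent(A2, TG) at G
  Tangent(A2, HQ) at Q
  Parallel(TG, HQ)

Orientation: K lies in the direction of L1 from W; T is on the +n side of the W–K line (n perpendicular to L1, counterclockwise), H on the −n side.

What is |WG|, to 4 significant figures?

57.21

The slot axis is L1's direction at 10.6°, so u = (cos 10.6°, sin 10.6°) = (0.9829, 0.1840) and n = (−sin 10.6°, cos 10.6°) = (-0.1840, 0.9829). W is at the origin and K lies 54.5 along u from W, so K = 54.5·u = (53.57, 10.03). Tangency of A1 to both parallel lines with radius 17.4 puts T and H at W ± 17.4·n: T = (-3.201, 17.10), H = (3.201, -17.10). Equal radii place G and Q the same way about K: G = K + 17.4·n = (50.37, 27.13), Q = K − 17.4·n = (56.77, -7.078). Then |WG| = |G − W| = 57.21.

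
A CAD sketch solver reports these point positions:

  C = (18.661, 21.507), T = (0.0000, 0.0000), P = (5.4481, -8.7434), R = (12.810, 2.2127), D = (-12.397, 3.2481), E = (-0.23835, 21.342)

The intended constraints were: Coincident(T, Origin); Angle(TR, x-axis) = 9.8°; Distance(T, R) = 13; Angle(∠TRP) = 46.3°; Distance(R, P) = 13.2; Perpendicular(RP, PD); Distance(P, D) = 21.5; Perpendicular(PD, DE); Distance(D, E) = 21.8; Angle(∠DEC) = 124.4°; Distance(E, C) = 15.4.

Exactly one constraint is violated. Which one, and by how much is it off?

Distance(E, C) = 15.4 — off by 3.50.

T = (0.00, 0.00) ✓; TR at 9.800° ✓; |TR| = 13.00 ✓; ∠TRP = 46.30° ✓; |RP| = 13.20 ✓; ∠(RP, PD) = 90.00° ✓; |PD| = 21.50 ✓; ∠(PD, DE) = 90.00° ✓; |DE| = 21.80 ✓; ∠DEC = 124.4° ✓; |EC| = 18.90 ✗.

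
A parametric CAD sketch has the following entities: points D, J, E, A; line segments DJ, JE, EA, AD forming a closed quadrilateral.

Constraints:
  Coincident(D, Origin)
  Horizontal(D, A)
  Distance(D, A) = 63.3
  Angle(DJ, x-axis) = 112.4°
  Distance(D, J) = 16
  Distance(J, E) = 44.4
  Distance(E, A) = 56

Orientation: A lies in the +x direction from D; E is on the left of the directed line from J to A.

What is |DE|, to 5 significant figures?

51.562

D is at the origin; D and A share the same y with |DA| = 63.3 and A in +x, so A = (63.3, 0). DJ runs at 112.4° with |DJ| = 16.0, so J = (-6.0971, 14.793). E is determined by |JE| = 44.4 and |EA| = 56.0 together: it lies at the intersection of circle(J, 44.4) and circle(A, 56.0). With |JA| = 70.956, the foot of the radical line on JA is 27.271 from J and the perpendicular offset is √(44.4² − 27.271²) = 35.038. Taking the left-of-JA solution: E = (27.880, 43.375).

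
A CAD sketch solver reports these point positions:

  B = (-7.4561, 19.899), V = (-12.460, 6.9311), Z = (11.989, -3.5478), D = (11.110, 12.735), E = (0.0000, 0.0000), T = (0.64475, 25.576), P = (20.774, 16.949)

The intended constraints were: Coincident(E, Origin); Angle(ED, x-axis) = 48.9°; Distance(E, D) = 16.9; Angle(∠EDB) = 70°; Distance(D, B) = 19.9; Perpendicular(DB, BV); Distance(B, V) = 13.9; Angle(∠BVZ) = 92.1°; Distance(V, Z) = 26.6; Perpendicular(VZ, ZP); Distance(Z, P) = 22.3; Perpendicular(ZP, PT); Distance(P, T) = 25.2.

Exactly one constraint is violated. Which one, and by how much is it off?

Distance(P, T) = 25.2 — off by 3.30.

E = (0.00, 0.00) ✓; ED at 48.90° ✓; |ED| = 16.90 ✓; ∠EDB = 70.00° ✓; |DB| = 19.90 ✓; ∠(DB, BV) = 90.00° ✓; |BV| = 13.90 ✓; ∠BVZ = 92.10° ✓; |VZ| = 26.60 ✓; ∠(VZ, ZP) = 90.00° ✓; |ZP| = 22.30 ✓; ∠(ZP, PT) = 90.00° ✓; |PT| = 21.90 ✗.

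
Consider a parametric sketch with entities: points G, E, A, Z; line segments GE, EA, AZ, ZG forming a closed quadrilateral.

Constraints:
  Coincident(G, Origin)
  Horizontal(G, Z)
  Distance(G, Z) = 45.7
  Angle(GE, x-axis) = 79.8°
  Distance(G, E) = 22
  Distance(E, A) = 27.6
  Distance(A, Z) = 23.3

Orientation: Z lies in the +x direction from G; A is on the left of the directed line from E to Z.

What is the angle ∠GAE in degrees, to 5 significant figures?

37.287°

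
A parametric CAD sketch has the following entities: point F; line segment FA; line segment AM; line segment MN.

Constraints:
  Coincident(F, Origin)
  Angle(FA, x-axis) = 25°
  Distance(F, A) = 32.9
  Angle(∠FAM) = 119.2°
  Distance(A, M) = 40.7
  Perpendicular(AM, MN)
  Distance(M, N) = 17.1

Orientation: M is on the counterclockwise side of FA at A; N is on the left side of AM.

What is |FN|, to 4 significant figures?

57.93

∠FAM = 119.2°, so AM runs at 25.0° + (180° − 119.2°) = 85.80° from the x-axis; with |AM| = 40.7, M = A + 40.7·(cos 85.80°, sin 85.80°) = (32.80, 54.49). The perpendicularity gives MN at right angles to AM; with |MN| = 17.1 on the left of AM, N = M + 17.1·(-0.9973, 0.07324) = (15.74, 55.75). Then |FN| = |N − F| = 57.93.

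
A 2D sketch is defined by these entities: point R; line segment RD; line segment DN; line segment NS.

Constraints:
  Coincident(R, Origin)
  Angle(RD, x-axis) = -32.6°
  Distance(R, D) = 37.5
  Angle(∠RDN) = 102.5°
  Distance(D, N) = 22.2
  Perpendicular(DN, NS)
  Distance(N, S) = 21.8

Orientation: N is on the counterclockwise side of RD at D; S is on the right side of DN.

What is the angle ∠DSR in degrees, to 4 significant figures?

18.09°

∠RDN = 102.5°, so DN runs at -32.6° + (180° − 102.5°) = 44.90° from the x-axis; with |DN| = 22.2, N = D + 22.2·(cos 44.90°, sin 44.90°) = (47.32, -4.534). DN ⟂ NS; with |NS| = 21.8 on the right of DN, S = N + 21.8·(0.7059, -0.7083) = (62.71, -19.98). Then cos ∠DSR = SD·SR / (|SD||SR|), giving 18.09°.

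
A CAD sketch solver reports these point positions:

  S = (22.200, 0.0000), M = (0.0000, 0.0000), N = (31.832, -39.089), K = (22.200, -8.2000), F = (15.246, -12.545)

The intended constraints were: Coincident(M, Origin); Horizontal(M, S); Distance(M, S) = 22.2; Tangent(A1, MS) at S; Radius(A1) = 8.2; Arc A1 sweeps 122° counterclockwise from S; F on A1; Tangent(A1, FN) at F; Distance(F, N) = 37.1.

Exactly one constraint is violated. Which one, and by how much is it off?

Distance(F, N) = 37.1 — off by 5.80.

M = (0.00, 0.00) ✓; M.y = 0.00, S.y = 0.00 ✓; |MS| = 22.20 ✓; ∠(KS, SM) = 90.00° ✓; |KS| = 8.200 ✓; bearing(K→F) − bearing(K→S) = 122.0° ✓; |KF| = 8.200 ✓; ∠(KF, FN) = 90.00° ✓; |FN| = 31.30 ✗.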